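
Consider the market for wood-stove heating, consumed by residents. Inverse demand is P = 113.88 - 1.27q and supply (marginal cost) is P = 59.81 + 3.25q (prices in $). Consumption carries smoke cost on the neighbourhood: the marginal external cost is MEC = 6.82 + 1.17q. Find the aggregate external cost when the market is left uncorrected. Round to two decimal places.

$165.30

Market equilibrium (private): 59.81 + 3.25q = 113.88 - 1.27q → q_m = 11.9624.
Total external cost = ∫₀^{q_m} (6.82 + 1.17q) dq = 6.82×11.9624 + ½×1.17×11.9624² = 165.2965.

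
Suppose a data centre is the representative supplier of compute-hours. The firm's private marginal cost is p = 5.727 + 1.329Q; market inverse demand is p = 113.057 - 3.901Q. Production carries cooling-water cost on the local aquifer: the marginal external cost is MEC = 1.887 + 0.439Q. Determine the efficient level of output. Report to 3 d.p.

Q* = 18.600

Social marginal cost = private MC + MEC = 7.614 + 1.768Q.
Set SMC = demand: 7.614 + 1.768Q = 113.057 - 3.901Q → Q* = 18.5999.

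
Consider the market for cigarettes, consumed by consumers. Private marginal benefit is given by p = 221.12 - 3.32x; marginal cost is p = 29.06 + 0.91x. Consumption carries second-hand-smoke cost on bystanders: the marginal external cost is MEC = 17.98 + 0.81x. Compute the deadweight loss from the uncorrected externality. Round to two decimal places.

Market equilibrium (private): 29.06 + 0.91x = 221.12 - 3.32x → x_m = 45.4043.
Social marginal benefit = demand − MEC = 203.14 - 4.13x.
Set SMB = MC: 203.14 - 4.13x = 29.06 + 0.91x → x* = 34.5397.
Between x* and x_m the wedge MC − SMB runs linearly from 0 to MEC(x_m), so the loss is a triangle.
DWL = ½ × 10.8646 × 54.7574 = 297.4586.

DWL = 297.46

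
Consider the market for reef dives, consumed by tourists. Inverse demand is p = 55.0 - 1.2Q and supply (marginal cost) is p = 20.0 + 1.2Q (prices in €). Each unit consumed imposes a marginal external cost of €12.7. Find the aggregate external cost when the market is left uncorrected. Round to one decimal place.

Market equilibrium (private): 20.0 + 1.2Q = 55.0 - 1.2Q → Q_m = 14.5833.
Total external cost = MEC × Q_m = 12.7 × 14.5833 = 185.2079.

€185.2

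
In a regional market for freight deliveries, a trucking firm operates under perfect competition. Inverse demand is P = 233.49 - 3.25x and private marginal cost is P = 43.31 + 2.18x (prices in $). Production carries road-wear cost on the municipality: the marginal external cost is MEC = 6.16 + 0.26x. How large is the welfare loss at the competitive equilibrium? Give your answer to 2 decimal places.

Market equilibrium (private): 43.31 + 2.18x = 233.49 - 3.25x → x_m = 35.0239.
Social marginal cost = private MC + MEC = 49.47 + 2.44x.
Set SMC = demand: 49.47 + 2.44x = 233.49 - 3.25x → x* = 32.3409.
The loss is the area between SMC and demand from x* to x_m; with linear curves that's a triangle of height MEC(x_m).
DWL = ½ × 2.6830 × 15.2662 = 20.4796.

DWL = $20.48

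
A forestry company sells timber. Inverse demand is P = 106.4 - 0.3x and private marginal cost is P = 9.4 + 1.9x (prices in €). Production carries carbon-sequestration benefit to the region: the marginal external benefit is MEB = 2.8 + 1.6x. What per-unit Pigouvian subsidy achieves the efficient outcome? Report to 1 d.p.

Social marginal cost = private MC − MEB = 6.6 + 0.3x.
Set SMC = demand: 6.6 + 0.3x = 106.4 - 0.3x → x* = 166.3333.
The Pigouvian subsidy equals MEB at x*: 2.8 + 1.6×166.3333 = 268.9333.

subsidy = €268.9 per unit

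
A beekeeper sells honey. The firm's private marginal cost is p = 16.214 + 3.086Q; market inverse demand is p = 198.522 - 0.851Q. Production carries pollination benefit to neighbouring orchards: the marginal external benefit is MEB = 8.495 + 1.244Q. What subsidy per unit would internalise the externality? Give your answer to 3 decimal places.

subsidy = 96.634 per unit

Social marginal cost = private MC − MEB = 7.719 + 1.842Q.
Set SMC = demand: 7.719 + 1.842Q = 198.522 - 0.851Q → Q* = 70.8515.
The Pigouvian subsidy equals MEB at Q*: 8.495 + 1.244×70.8515 = 96.6343.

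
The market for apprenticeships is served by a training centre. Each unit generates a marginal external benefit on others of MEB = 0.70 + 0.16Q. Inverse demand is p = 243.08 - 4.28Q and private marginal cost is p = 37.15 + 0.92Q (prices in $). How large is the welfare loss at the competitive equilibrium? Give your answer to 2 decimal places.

DWL = $4.91

Market equilibrium (private): 37.15 + 0.92Q = 243.08 - 4.28Q → Q_m = 39.6019.
Social marginal cost = private MC − MEB = 36.45 + 0.76Q.
Set SMC = demand: 36.45 + 0.76Q = 243.08 - 4.28Q → Q* = 40.9980.
The loss is the area between SMC and demand from Q* to Q_m; with linear curves that's a triangle of height MEB(Q_m).
DWL = ½ × 1.3961 × 7.0363 = 4.9117.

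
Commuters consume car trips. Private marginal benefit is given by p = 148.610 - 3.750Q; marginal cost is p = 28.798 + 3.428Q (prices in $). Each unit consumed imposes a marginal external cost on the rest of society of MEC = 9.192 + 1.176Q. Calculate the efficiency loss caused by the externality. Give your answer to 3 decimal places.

Market equilibrium (private): 28.798 + 3.428Q = 148.610 - 3.750Q → Q_m = 16.6916.
Social marginal benefit = demand − MEC = 139.418 - 4.926Q.
Set SMB = MC: 139.418 - 4.926Q = 28.798 + 3.428Q → Q* = 13.2416.
The loss is the area between SMB and MC from Q* to Q_m; with linear curves that's a triangle of height MEC(Q_m).
DWL = ½ × 3.4500 × 28.8213 = 49.7167.

DWL = $49.717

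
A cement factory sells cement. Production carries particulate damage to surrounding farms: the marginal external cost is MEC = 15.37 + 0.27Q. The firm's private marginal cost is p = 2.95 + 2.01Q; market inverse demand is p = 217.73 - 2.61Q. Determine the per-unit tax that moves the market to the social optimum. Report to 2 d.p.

tax = 26.38 per unit

Social marginal cost = private MC + MEC = 18.32 + 2.28Q.
Set SMC = demand: 18.32 + 2.28Q = 217.73 - 2.61Q → Q* = 40.7791.
The Pigouvian tax equals MEC at Q*: 15.37 + 0.27×40.7791 = 26.3804.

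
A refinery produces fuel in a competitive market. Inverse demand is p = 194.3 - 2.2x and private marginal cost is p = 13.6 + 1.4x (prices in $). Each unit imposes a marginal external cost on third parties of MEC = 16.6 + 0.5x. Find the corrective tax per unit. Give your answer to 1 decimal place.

tax = $36.6 per unit

Social marginal cost = private MC + MEC = 30.2 + 1.9x.
Set SMC = demand: 30.2 + 1.9x = 194.3 - 2.2x → x* = 40.0244.
The Pigouvian tax equals MEC at x*: 16.6 + 0.5×40.0244 = 36.6122.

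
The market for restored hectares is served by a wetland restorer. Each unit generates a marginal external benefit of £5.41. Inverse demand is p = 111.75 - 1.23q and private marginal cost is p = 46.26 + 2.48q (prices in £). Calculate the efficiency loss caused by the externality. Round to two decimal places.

Market equilibrium (private): 46.26 + 2.48q = 111.75 - 1.23q → q_m = 17.6523.
Social marginal cost = private MC − MEB = 40.85 + 2.48q.
Set SMC = demand: 40.85 + 2.48q = 111.75 - 1.23q → q* = 19.1105.
The welfare-loss triangle has base |q_m − q*| and height MEB(q_m) (the vertical gap between SMC and demand is zero at q* and MEB at q_m).
DWL = ½ × 1.4582 × 5.4100 = 3.9444.

DWL = £3.94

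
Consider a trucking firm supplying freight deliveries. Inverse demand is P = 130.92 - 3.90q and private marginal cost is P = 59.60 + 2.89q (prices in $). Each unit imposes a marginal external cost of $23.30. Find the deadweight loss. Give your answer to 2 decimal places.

DWL = $39.98

Market equilibrium (private): 59.60 + 2.89q = 130.92 - 3.90q → q_m = 10.5037.
Social marginal cost = private MC + MEC = 82.90 + 2.89q.
Set SMC = demand: 82.90 + 2.89q = 130.92 - 3.90q → q* = 7.0722.
The welfare-loss triangle has base |q_m − q*| and height MEC(q_m) (the vertical gap between SMC and demand is zero at q* and MEC at q_m).
DWL = ½ × 3.4315 × 23.3000 = 39.9770.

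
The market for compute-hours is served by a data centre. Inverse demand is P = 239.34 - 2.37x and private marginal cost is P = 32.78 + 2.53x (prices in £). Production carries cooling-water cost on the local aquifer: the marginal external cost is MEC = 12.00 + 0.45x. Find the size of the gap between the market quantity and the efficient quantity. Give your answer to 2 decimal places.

5.79 units

Market equilibrium (private): 32.78 + 2.53x = 239.34 - 2.37x → x_m = 42.1551.
Social marginal cost = private MC + MEC = 44.78 + 2.98x.
Set SMC = demand: 44.78 + 2.98x = 239.34 - 2.37x → x* = 36.3664.
Gap = |42.1551 − 36.3664| = 5.7887.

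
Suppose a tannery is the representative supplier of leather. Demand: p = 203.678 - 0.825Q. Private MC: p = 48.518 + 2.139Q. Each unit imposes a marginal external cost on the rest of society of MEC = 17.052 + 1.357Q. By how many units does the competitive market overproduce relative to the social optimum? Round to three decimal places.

20.386 units

Market equilibrium (private): 48.518 + 2.139Q = 203.678 - 0.825Q → Q_m = 52.3482.
Social marginal cost = private MC + MEC = 65.570 + 3.496Q.
Set SMC = demand: 65.570 + 3.496Q = 203.678 - 0.825Q → Q* = 31.9620.
Gap = |52.3482 − 31.9620| = 20.3862.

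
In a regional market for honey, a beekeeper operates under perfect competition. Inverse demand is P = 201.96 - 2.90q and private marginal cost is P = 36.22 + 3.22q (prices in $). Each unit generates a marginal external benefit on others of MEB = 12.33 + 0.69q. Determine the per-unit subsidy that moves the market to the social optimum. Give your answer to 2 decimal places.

subsidy = $34.96 per unit

Social marginal cost = private MC − MEB = 23.89 + 2.53q.
Set SMC = demand: 23.89 + 2.53q = 201.96 - 2.90q → q* = 32.7937.
The Pigouvian subsidy equals MEB at q*: 12.33 + 0.69×32.7937 = 34.9577.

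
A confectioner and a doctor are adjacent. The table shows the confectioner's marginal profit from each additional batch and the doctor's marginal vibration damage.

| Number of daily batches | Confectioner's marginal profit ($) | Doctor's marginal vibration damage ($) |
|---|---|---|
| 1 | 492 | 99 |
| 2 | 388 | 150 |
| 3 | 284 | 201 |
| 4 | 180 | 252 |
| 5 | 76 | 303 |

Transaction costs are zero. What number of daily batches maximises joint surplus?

3

Bargaining reaches the level where marginal profit last exceeds marginal vibration damage.
That holds through level 3 (284 ≥ 201) but not at 4 (180 < 252).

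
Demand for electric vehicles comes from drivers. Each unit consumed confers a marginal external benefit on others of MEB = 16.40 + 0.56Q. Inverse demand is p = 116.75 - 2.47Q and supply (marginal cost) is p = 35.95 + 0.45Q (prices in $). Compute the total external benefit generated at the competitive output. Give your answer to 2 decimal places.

$668.20

Market equilibrium (private): 35.95 + 0.45Q = 116.75 - 2.47Q → Q_m = 27.6712.
Total external benefit = ∫₀^{Q_m} (16.40 + 0.56Q) dQ = 16.40×27.6712 + ½×0.56×27.6712² = 668.2024.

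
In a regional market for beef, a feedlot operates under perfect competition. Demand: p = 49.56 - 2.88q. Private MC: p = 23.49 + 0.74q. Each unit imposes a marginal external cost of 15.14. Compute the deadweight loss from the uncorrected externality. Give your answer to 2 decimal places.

Market equilibrium (private): 23.49 + 0.74q = 49.56 - 2.88q → q_m = 7.2017.
Social marginal cost = private MC + MEC = 38.63 + 0.74q.
Set SMC = demand: 38.63 + 0.74q = 49.56 - 2.88q → q* = 3.0193.
The welfare-loss triangle has base |q_m − q*| and height MEC(q_m) (the vertical gap between SMC and demand is zero at q* and MEC at q_m).
DWL = ½ × 4.1824 × 15.1400 = 31.6608.

DWL = 31.66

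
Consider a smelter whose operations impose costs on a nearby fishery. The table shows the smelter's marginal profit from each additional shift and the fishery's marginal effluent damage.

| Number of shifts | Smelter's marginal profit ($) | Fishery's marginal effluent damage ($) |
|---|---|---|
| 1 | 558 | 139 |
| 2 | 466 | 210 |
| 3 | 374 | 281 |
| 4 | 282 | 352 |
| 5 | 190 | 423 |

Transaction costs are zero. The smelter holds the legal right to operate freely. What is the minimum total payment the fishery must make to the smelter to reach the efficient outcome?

Left alone the smelter would choose level 5 (marginal profit stays positive).
Efficient level: k* = 3 (marginal profit ≥ marginal effluent damage through 3).
The fishery must at least cover the smelter's forgone profit from cutting 5→3: 282 + 190 = 472.

$472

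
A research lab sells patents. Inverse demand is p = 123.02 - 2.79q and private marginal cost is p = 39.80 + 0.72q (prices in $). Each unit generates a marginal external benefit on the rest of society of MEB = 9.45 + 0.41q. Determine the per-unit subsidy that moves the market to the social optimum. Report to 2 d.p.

Social marginal cost = private MC − MEB = 30.35 + 0.31q.
Set SMC = demand: 30.35 + 0.31q = 123.02 - 2.79q → q* = 29.8935.
The Pigouvian subsidy equals MEB at q*: 9.45 + 0.41×29.8935 = 21.7063.

subsidy = $21.71 per unit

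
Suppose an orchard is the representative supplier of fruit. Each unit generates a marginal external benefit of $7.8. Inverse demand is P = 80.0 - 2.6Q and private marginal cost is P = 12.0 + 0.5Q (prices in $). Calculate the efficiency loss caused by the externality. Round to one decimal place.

DWL = $9.8

Market equilibrium (private): 12.0 + 0.5Q = 80.0 - 2.6Q → Q_m = 21.9355.
Social marginal cost = private MC − MEB = 4.2 + 0.5Q.
Set SMC = demand: 4.2 + 0.5Q = 80.0 - 2.6Q → Q* = 24.4516.
The welfare-loss triangle has base |Q_m − Q*| and height MEB(Q_m) (the vertical gap between SMC and demand is zero at Q* and MEB at Q_m).
DWL = ½ × 2.5161 × 7.8000 = 9.8128.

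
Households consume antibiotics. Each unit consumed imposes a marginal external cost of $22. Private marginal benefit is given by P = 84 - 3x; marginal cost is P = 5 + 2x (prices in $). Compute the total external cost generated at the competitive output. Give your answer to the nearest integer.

Market equilibrium (private): 5 + 2x = 84 - 3x → x_m = 15.8000.
Total external cost = MEC × x_m = 22 × 15.8000 = 347.6000.

$348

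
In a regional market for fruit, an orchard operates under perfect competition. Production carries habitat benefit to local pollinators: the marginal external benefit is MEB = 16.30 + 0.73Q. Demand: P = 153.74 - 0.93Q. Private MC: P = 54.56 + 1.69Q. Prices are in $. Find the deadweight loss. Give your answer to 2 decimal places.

Market equilibrium (private): 54.56 + 1.69Q = 153.74 - 0.93Q → Q_m = 37.8550.
Social marginal cost = private MC − MEB = 38.26 + 0.96Q.
Set SMC = demand: 38.26 + 0.96Q = 153.74 - 0.93Q → Q* = 61.1005.
Between Q* and Q_m the wedge demand − SMC runs linearly from 0 to MEB(Q_m), so the loss is a triangle.
DWL = ½ × 23.2455 × 43.9341 = 510.6351.

DWL = $510.64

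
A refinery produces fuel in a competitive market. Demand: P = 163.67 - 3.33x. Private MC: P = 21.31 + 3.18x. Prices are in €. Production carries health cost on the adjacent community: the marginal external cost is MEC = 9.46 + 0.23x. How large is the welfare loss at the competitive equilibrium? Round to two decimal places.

DWL = €15.57

Market equilibrium (private): 21.31 + 3.18x = 163.67 - 3.33x → x_m = 21.8679.
Social marginal cost = private MC + MEC = 30.77 + 3.41x.
Set SMC = demand: 30.77 + 3.41x = 163.67 - 3.33x → x* = 19.7181.
The welfare-loss triangle has base |x_m − x*| and height MEC(x_m) (the vertical gap between SMC and demand is zero at x* and MEC at x_m).
DWL = ½ × 2.1498 × 14.4896 = 15.5749.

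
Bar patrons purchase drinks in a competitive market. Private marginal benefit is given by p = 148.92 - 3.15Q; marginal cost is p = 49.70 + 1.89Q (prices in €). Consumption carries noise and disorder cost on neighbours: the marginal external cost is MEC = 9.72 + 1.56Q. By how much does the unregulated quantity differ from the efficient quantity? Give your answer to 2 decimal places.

6.13 units

Market equilibrium (private): 49.70 + 1.89Q = 148.92 - 3.15Q → Q_m = 19.6865.
Social marginal benefit = demand − MEC = 139.20 - 4.71Q.
Set SMB = MC: 139.20 - 4.71Q = 49.70 + 1.89Q → Q* = 13.5606.
Gap = |19.6865 − 13.5606| = 6.1259.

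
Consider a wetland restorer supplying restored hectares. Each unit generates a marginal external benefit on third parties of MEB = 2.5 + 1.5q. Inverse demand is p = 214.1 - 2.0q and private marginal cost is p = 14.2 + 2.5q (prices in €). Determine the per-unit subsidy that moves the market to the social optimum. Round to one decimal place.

subsidy = €103.7 per unit

Social marginal cost = private MC − MEB = 11.7 + q.
Set SMC = demand: 11.7 + q = 214.1 - 2.0q → q* = 67.4667.
The Pigouvian subsidy equals MEB at q*: 2.5 + 1.5×67.4667 = 103.7001.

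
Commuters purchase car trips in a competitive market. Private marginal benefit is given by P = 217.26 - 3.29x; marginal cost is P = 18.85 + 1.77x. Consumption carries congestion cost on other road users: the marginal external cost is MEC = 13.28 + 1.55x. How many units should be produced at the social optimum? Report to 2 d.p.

Social marginal benefit = demand − MEC = 203.98 - 4.84x.
Set SMB = MC: 203.98 - 4.84x = 18.85 + 1.77x → x* = 28.0076.

x* = 28.01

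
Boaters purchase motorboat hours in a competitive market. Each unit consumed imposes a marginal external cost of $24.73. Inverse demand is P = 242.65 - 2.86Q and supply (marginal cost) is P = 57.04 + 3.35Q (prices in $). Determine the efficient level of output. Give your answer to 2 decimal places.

Social marginal benefit = demand − MEC = 217.92 - 2.86Q.
Set SMB = MC: 217.92 - 2.86Q = 57.04 + 3.35Q → Q* = 25.9066.

Q* = 25.91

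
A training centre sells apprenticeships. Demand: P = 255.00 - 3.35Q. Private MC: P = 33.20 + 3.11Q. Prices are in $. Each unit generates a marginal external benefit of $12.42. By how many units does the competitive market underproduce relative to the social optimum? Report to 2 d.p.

Market equilibrium (private): 33.20 + 3.11Q = 255.00 - 3.35Q → Q_m = 34.3344.
Social marginal cost = private MC − MEB = 20.78 + 3.11Q.
Set SMC = demand: 20.78 + 3.11Q = 255.00 - 3.35Q → Q* = 36.2570.
Gap = |34.3344 − 36.2570| = 1.9226.

1.92 units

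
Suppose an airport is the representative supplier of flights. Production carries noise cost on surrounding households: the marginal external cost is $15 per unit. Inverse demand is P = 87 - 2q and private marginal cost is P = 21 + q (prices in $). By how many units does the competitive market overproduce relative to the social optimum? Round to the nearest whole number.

5 units

Market equilibrium (private): 21 + q = 87 - 2q → q_m = 22.0000.
Social marginal cost = private MC + MEC = 36 + q.
Set SMC = demand: 36 + q = 87 - 2q → q* = 17.0000.
Gap = |22.0000 − 17.0000| = 5.0000.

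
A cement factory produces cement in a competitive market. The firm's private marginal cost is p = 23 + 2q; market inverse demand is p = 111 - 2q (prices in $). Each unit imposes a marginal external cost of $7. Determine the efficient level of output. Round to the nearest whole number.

Social marginal cost = private MC + MEC = 30 + 2q.
Set SMC = demand: 30 + 2q = 111 - 2q → q* = 20.2500.

q* = 20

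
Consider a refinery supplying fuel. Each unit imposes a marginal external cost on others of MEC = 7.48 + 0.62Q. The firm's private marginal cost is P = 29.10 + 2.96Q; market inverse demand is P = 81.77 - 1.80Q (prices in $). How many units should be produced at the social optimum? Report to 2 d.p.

Social marginal cost = private MC + MEC = 36.58 + 3.58Q.
Set SMC = demand: 36.58 + 3.58Q = 81.77 - 1.80Q → Q* = 8.3996.

Q* = 8.40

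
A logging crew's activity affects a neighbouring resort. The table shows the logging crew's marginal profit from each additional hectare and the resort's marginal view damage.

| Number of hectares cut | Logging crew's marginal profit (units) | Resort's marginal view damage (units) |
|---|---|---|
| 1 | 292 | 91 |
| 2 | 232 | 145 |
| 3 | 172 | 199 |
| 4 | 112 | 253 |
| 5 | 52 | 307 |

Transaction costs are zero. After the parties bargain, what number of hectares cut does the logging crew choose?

Bargaining reaches the level where marginal profit last exceeds marginal view damage.
That holds through level 2 (232 ≥ 145) but not at 3 (172 < 199).

2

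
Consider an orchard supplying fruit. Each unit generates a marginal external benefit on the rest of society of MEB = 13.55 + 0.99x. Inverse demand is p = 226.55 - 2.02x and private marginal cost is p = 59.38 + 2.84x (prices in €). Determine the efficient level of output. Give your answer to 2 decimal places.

Social marginal cost = private MC − MEB = 45.83 + 1.85x.
Set SMC = demand: 45.83 + 1.85x = 226.55 - 2.02x → x* = 46.6977.

x* = 46.70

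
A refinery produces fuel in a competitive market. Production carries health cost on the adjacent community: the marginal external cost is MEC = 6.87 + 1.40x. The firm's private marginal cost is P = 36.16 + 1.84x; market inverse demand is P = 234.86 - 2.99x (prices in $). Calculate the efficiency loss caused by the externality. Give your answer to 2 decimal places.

DWL = $333.52

Market equilibrium (private): 36.16 + 1.84x = 234.86 - 2.99x → x_m = 41.1387.
Social marginal cost = private MC + MEC = 43.03 + 3.24x.
Set SMC = demand: 43.03 + 3.24x = 234.86 - 2.99x → x* = 30.7913.
The loss is the area between SMC and demand from x* to x_m; with linear curves that's a triangle of height MEC(x_m).
DWL = ½ × 10.3474 × 64.4642 = 333.5184.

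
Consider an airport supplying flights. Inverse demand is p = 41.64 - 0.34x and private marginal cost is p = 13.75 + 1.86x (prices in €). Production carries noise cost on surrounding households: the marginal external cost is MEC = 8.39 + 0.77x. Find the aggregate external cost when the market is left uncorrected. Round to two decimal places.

Market equilibrium (private): 13.75 + 1.86x = 41.64 - 0.34x → x_m = 12.6773.
Total external cost = ∫₀^{x_m} (8.39 + 0.77x) dx = 8.39×12.6773 + ½×0.77×12.6773² = 168.2374.

€168.24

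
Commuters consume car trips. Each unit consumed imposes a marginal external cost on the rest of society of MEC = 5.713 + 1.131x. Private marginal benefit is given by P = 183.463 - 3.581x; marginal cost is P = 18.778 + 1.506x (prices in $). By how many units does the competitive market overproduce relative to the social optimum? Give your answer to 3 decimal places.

6.807 units

Market equilibrium (private): 18.778 + 1.506x = 183.463 - 3.581x → x_m = 32.3737.
Social marginal benefit = demand − MEC = 177.750 - 4.712x.
Set SMB = MC: 177.750 - 4.712x = 18.778 + 1.506x → x* = 25.5664.
Gap = |32.3737 − 25.5664| = 6.8073.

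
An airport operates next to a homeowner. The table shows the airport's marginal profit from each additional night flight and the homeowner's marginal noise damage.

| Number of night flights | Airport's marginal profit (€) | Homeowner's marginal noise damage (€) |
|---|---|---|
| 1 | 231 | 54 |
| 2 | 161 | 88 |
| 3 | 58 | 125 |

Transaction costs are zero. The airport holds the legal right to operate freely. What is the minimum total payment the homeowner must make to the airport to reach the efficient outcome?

Left alone the airport would choose level 3 (marginal profit stays positive).
Efficient level: k* = 2 (marginal profit ≥ marginal noise damage through 2).
The homeowner must at least cover the airport's forgone profit from cutting 3→2: 58 = 58.

€58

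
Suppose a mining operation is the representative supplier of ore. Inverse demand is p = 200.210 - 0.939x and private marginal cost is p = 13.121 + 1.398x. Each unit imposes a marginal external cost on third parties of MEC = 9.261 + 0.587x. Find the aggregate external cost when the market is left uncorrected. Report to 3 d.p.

2622.384

Market equilibrium (private): 13.121 + 1.398x = 200.210 - 0.939x → x_m = 80.0552.
Total external cost = ∫₀^{x_m} (9.261 + 0.587x) dx = 9.261×80.0552 + ½×0.587×80.0552² = 2622.3843.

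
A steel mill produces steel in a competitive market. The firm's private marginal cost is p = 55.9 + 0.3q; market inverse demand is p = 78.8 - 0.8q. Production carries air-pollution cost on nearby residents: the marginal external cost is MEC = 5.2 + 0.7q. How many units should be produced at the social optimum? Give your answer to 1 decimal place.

q* = 9.8

Social marginal cost = private MC + MEC = 61.1 + q.
Set SMC = demand: 61.1 + q = 78.8 - 0.8q → q* = 9.8333.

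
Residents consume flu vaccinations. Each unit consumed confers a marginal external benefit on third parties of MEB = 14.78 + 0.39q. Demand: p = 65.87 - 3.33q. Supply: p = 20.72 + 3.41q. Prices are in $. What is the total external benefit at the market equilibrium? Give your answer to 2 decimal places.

$107.76

Market equilibrium (private): 20.72 + 3.41q = 65.87 - 3.33q → q_m = 6.6988.
Total external benefit = ∫₀^{q_m} (14.78 + 0.39q) dq = 14.78×6.6988 + ½×0.39×6.6988² = 107.7587.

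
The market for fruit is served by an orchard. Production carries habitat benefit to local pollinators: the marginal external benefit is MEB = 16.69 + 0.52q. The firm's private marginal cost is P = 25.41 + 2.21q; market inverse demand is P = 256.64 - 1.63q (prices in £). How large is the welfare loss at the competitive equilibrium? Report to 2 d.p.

Market equilibrium (private): 25.41 + 2.21q = 256.64 - 1.63q → q_m = 60.2161.
Social marginal cost = private MC − MEB = 8.72 + 1.69q.
Set SMC = demand: 8.72 + 1.69q = 256.64 - 1.63q → q* = 74.6747.
Between q* and q_m the wedge demand − SMC runs linearly from 0 to MEB(q_m), so the loss is a triangle.
DWL = ½ × 14.4586 × 48.0024 = 347.0238.

DWL = £347.02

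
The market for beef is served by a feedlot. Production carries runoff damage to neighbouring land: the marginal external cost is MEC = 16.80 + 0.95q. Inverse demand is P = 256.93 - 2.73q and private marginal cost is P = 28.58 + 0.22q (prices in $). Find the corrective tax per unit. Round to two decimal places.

Social marginal cost = private MC + MEC = 45.38 + 1.17q.
Set SMC = demand: 45.38 + 1.17q = 256.93 - 2.73q → q* = 54.2436.
The Pigouvian tax equals MEC at q*: 16.80 + 0.95×54.2436 = 68.3314.

tax = $68.33 per unit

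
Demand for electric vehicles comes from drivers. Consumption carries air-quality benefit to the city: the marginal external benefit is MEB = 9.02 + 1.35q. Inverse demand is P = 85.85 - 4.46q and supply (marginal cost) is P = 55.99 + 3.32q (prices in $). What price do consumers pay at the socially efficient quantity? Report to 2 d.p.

P = $58.88

Social marginal benefit = demand + MEB = 94.87 - 3.11q.
Set SMB = MC: 94.87 - 3.11q = 55.99 + 3.32q → q* = 6.0467.
Consumer price on the demand curve at q*: 85.85 − 4.46×6.0467 = 58.8817.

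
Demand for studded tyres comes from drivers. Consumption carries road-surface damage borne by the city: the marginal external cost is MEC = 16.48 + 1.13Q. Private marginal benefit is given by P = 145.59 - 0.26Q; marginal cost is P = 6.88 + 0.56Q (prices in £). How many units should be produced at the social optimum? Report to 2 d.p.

Q* = 62.68

Social marginal benefit = demand − MEC = 129.11 - 1.39Q.
Set SMB = MC: 129.11 - 1.39Q = 6.88 + 0.56Q → Q* = 62.6821.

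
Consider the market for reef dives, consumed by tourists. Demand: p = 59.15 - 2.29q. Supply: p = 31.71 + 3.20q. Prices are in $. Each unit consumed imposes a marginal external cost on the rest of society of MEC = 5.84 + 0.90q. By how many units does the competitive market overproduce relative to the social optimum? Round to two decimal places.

Market equilibrium (private): 31.71 + 3.20q = 59.15 - 2.29q → q_m = 4.9982.
Social marginal benefit = demand − MEC = 53.31 - 3.19q.
Set SMB = MC: 53.31 - 3.19q = 31.71 + 3.20q → q* = 3.3803.
Gap = |4.9982 − 3.3803| = 1.6179.

1.62 units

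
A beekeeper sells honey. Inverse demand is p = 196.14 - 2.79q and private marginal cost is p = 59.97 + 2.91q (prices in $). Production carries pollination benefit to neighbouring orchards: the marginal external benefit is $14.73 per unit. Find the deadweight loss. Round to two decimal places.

DWL = $19.03

Market equilibrium (private): 59.97 + 2.91q = 196.14 - 2.79q → q_m = 23.8895.
Social marginal cost = private MC − MEB = 45.24 + 2.91q.
Set SMC = demand: 45.24 + 2.91q = 196.14 - 2.79q → q* = 26.4737.
Between q* and q_m the wedge demand − SMC runs linearly from 0 to MEB(q_m), so the loss is a triangle.
DWL = ½ × 2.5842 × 14.7300 = 19.0326.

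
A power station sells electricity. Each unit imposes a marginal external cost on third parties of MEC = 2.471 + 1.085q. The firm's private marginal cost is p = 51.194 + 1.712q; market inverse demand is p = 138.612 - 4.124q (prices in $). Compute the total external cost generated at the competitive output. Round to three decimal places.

Market equilibrium (private): 51.194 + 1.712q = 138.612 - 4.124q → q_m = 14.9791.
Total external cost = ∫₀^{q_m} (2.471 + 1.085q) dq = 2.471×14.9791 + ½×1.085×14.9791² = 158.7359.

$158.736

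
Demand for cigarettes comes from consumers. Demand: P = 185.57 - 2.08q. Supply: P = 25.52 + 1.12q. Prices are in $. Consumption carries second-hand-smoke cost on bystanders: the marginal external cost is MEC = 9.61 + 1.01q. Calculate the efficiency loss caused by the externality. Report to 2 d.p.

DWL = $429.35

Market equilibrium (private): 25.52 + 1.12q = 185.57 - 2.08q → q_m = 50.0156.
Social marginal benefit = demand − MEC = 175.96 - 3.09q.
Set SMB = MC: 175.96 - 3.09q = 25.52 + 1.12q → q* = 35.7340.
The welfare-loss triangle has base |q_m − q*| and height MEC(q_m) (the vertical gap between SMB and MC is zero at q* and MEC at q_m).
DWL = ½ × 14.2816 × 60.1258 = 429.3463.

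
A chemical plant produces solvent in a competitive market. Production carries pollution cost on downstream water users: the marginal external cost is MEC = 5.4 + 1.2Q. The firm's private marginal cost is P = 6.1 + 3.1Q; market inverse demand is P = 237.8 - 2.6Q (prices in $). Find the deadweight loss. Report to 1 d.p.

Market equilibrium (private): 6.1 + 3.1Q = 237.8 - 2.6Q → Q_m = 40.6491.
Social marginal cost = private MC + MEC = 11.5 + 4.3Q.
Set SMC = demand: 11.5 + 4.3Q = 237.8 - 2.6Q → Q* = 32.7971.
Height of the DWL triangle at Q_m is SMC(Q_m) − demand(Q_m) = MEC(Q_m) = 54.1789.
DWL = ½ × 7.8520 × 54.1789 = 212.7064.

DWL = $212.7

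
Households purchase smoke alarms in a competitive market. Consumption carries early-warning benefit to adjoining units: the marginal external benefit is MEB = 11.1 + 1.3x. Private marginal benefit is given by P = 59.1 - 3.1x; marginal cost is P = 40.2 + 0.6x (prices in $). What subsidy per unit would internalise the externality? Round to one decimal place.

subsidy = $27.4 per unit

Social marginal benefit = demand + MEB = 70.2 - 1.8x.
Set SMB = MC: 70.2 - 1.8x = 40.2 + 0.6x → x* = 12.5000.
The Pigouvian subsidy equals MEB at x*: 11.1 + 1.3×12.5000 = 27.3500.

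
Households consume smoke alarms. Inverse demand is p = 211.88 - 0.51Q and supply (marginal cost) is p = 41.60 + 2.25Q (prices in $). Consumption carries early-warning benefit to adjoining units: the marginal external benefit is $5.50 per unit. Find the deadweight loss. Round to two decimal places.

DWL = $5.48

Market equilibrium (private): 41.60 + 2.25Q = 211.88 - 0.51Q → Q_m = 61.6957.
Social marginal benefit = demand + MEB = 217.38 - 0.51Q.
Set SMB = MC: 217.38 - 0.51Q = 41.60 + 2.25Q → Q* = 63.6884.
Height of the DWL triangle at Q_m is SMB(Q_m) − MC(Q_m) = MEB(Q_m) = 5.5000.
DWL = ½ × 1.9927 × 5.5000 = 5.4799.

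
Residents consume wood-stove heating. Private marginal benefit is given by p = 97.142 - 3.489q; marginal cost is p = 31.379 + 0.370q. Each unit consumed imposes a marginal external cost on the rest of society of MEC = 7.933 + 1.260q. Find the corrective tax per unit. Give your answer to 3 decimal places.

tax = 22.167 per unit

Social marginal benefit = demand − MEC = 89.209 - 4.749q.
Set SMB = MC: 89.209 - 4.749q = 31.379 + 0.370q → q* = 11.2971.
The Pigouvian tax equals MEC at q*: 7.933 + 1.260×11.2971 = 22.1673.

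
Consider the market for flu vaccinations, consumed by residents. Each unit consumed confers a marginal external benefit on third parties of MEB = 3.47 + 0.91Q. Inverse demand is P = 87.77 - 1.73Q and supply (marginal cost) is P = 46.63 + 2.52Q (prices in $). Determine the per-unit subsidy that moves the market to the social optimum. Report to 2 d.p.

subsidy = $15.62 per unit

Social marginal benefit = demand + MEB = 91.24 - 0.82Q.
Set SMB = MC: 91.24 - 0.82Q = 46.63 + 2.52Q → Q* = 13.3563.
The Pigouvian subsidy equals MEB at Q*: 3.47 + 0.91×13.3563 = 15.6242.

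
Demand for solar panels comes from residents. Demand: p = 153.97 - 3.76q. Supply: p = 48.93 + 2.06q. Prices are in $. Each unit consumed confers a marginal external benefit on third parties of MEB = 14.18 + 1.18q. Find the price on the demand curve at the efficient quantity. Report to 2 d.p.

P = $57.36

Social marginal benefit = demand + MEB = 168.15 - 2.58q.
Set SMB = MC: 168.15 - 2.58q = 48.93 + 2.06q → q* = 25.6940.
Consumer price on the demand curve at q*: 153.97 − 3.76×25.6940 = 57.3606.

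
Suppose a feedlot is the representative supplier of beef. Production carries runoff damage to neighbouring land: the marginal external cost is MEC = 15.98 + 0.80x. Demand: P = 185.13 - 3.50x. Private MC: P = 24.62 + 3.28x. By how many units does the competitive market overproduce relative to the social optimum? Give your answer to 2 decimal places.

Market equilibrium (private): 24.62 + 3.28x = 185.13 - 3.50x → x_m = 23.6740.
Social marginal cost = private MC + MEC = 40.60 + 4.08x.
Set SMC = demand: 40.60 + 4.08x = 185.13 - 3.50x → x* = 19.0673.
Gap = |23.6740 − 19.0673| = 4.6067.

4.61 units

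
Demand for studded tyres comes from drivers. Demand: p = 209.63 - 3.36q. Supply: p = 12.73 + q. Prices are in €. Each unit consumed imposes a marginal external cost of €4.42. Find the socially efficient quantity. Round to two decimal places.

q* = 44.15

Social marginal benefit = demand − MEC = 205.21 - 3.36q.
Set SMB = MC: 205.21 - 3.36q = 12.73 + q → q* = 44.1468.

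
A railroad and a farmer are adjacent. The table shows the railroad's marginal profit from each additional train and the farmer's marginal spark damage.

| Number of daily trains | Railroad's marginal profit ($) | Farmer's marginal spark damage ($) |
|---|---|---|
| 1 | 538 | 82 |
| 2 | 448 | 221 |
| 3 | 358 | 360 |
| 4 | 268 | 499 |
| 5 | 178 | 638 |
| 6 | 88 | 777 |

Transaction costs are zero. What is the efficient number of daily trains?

2

Bargaining reaches the level where marginal profit last exceeds marginal spark damage.
That holds through level 2 (448 ≥ 221) but not at 3 (358 < 360).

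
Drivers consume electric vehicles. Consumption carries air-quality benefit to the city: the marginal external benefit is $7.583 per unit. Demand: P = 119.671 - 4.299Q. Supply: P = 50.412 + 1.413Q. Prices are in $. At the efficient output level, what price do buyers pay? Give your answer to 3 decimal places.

Social marginal benefit = demand + MEB = 127.254 - 4.299Q.
Set SMB = MC: 127.254 - 4.299Q = 50.412 + 1.413Q → Q* = 13.4527.
Consumer price on the demand curve at Q*: 119.671 − 4.299×13.4527 = 61.8378.

P = $61.838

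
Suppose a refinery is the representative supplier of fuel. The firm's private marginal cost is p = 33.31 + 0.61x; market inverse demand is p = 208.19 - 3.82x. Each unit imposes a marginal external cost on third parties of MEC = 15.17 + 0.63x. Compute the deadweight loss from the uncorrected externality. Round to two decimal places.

DWL = 158.42

Market equilibrium (private): 33.31 + 0.61x = 208.19 - 3.82x → x_m = 39.4763.
Social marginal cost = private MC + MEC = 48.48 + 1.24x.
Set SMC = demand: 48.48 + 1.24x = 208.19 - 3.82x → x* = 31.5632.
Height of the DWL triangle at x_m is SMC(x_m) − demand(x_m) = MEC(x_m) = 40.0401.
DWL = ½ × 7.9131 × 40.0401 = 158.4207.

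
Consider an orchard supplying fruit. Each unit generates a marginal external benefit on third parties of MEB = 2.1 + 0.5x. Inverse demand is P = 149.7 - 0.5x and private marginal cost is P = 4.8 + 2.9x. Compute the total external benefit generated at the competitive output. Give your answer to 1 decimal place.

543.6

Market equilibrium (private): 4.8 + 2.9x = 149.7 - 0.5x → x_m = 42.6176.
Total external benefit = ∫₀^{x_m} (2.1 + 0.5x) dx = 2.1×42.6176 + ½×0.5×42.6176² = 543.5619.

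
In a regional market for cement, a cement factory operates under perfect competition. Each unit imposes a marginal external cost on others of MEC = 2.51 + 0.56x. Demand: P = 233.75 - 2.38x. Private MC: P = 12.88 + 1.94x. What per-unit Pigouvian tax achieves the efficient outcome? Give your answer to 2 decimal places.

tax = 27.57 per unit

Social marginal cost = private MC + MEC = 15.39 + 2.50x.
Set SMC = demand: 15.39 + 2.50x = 233.75 - 2.38x → x* = 44.7459.
The Pigouvian tax equals MEC at x*: 2.51 + 0.56×44.7459 = 27.5677.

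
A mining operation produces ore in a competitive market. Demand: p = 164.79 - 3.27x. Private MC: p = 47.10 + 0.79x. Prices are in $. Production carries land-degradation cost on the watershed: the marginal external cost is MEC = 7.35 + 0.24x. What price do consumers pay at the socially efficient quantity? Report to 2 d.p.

P = $80.88

Social marginal cost = private MC + MEC = 54.45 + 1.03x.
Set SMC = demand: 54.45 + 1.03x = 164.79 - 3.27x → x* = 25.6605.
Consumer price on the demand curve at x*: 164.79 − 3.27×25.6605 = 80.8802.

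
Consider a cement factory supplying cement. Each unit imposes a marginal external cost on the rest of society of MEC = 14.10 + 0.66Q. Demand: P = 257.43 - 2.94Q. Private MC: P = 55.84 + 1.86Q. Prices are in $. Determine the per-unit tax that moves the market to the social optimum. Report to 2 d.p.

Social marginal cost = private MC + MEC = 69.94 + 2.52Q.
Set SMC = demand: 69.94 + 2.52Q = 257.43 - 2.94Q → Q* = 34.3388.
The Pigouvian tax equals MEC at Q*: 14.10 + 0.66×34.3388 = 36.7636.

tax = $36.76 per unit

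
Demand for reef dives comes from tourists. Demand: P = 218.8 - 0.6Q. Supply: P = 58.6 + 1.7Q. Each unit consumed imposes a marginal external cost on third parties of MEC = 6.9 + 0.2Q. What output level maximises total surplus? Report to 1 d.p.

Q* = 61.3

Social marginal benefit = demand − MEC = 211.9 - 0.8Q.
Set SMB = MC: 211.9 - 0.8Q = 58.6 + 1.7Q → Q* = 61.3200.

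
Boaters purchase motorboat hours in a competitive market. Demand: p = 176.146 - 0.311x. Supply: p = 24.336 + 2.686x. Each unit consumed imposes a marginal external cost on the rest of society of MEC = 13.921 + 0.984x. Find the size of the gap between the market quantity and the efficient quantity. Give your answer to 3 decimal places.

Market equilibrium (private): 24.336 + 2.686x = 176.146 - 0.311x → x_m = 50.6540.
Social marginal benefit = demand − MEC = 162.225 - 1.295x.
Set SMB = MC: 162.225 - 1.295x = 24.336 + 2.686x → x* = 34.6368.
Gap = |50.6540 − 34.6368| = 16.0172.

16.017 units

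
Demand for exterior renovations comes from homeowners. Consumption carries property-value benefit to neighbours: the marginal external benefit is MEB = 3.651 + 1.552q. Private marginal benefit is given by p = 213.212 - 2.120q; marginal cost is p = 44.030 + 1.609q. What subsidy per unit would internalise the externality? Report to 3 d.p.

subsidy = 126.865 per unit

Social marginal benefit = demand + MEB = 216.863 - 0.568q.
Set SMB = MC: 216.863 - 0.568q = 44.030 + 1.609q → q* = 79.3904.
The Pigouvian subsidy equals MEB at q*: 3.651 + 1.552×79.3904 = 126.8649.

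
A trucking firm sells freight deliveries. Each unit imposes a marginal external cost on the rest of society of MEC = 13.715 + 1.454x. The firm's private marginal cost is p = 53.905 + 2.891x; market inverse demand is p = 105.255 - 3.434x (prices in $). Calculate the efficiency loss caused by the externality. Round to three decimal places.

Market equilibrium (private): 53.905 + 2.891x = 105.255 - 3.434x → x_m = 8.1186.
Social marginal cost = private MC + MEC = 67.620 + 4.345x.
Set SMC = demand: 67.620 + 4.345x = 105.255 - 3.434x → x* = 4.8380.
The loss is the area between SMC and demand from x* to x_m; with linear curves that's a triangle of height MEC(x_m).
DWL = ½ × 3.2806 × 25.5194 = 41.8595.

DWL = $41.859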